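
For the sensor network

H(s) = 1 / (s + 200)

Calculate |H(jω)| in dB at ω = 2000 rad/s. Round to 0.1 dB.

Substitute s = j2000:
Numerator: 1 = 1 + j0
Denominator: (j2000) + 200 = 200 + j2000
|N| = √(1² + 0²) ≈ 1, ∠N ≈ 0.00°
|D| = √(200² + 2000²) ≈ 2010, ∠D ≈ 84.29°
|H| = 1 / 2010 ≈ 0.00049751
Gain = 20 log₁₀(0.00049751) ≈ -66.06 dB

-66.1 dB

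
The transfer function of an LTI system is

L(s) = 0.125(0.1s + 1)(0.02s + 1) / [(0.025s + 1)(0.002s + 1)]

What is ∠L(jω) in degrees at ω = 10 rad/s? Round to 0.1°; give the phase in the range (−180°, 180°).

At ω = 10 rad/s:
zero (1 + j10·0.1) = 1 + j1 → |·| ≈ 1.4142, ∠ ≈ 45.00°
zero (1 + j10·0.02) = 1 + j0.2 → |·| ≈ 1.0198, ∠ ≈ 11.31°
pole (1 + j10·0.025) = 1 + j0.25 → |·| ≈ 1.0308, ∠ ≈ 14.04°
pole (1 + j10·0.002) = 1 + j0.02 → |·| ≈ 1.0002, ∠ ≈ 1.15°
∠L = (45.00° + 11.31°) − (14.04° + 1.15°) = 41.12°

41.1°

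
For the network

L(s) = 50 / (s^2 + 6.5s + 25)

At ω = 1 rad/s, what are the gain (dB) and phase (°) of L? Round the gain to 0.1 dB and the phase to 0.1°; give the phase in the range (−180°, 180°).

At s = jω = j1:
quadratic: (j1)² + 6.5·j1 + 25 = 24 + j6.5 → |·| ≈ 24.865, ∠ ≈ 15.15°
|L| = 50 / 24.865 ≈ 2.0109
Gain = 20 log₁₀(2.0109) ≈ 6.07 dB
∠L = 0.00° − 15.15° = -15.15°

6.1 dB, -15.2°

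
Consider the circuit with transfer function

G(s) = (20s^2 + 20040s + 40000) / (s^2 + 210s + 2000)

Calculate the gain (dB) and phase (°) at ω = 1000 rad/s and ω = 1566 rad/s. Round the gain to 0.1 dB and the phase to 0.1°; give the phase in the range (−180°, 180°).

ω = 1000: 28.9 dB, -33.2°; ω = 1566: 27.4 dB, -25.0°

Substitute s = j1000:
Numerator: 20(j1000)^2 + 20040(j1000) + 40000 = -19960000 + j20040000
Denominator: (j1000)^2 + 210(j1000) + 2000 = -998000 + j210000
|N| = √(19960000² + 20040000²) ≈ 2.8284e+07, ∠N ≈ 134.89°
|D| = √(998000² + 210000²) ≈ 1.0199e+06, ∠D ≈ 168.12°
|G| = 2.8284e+07 / 1.0199e+06 ≈ 27.732
Gain = 20 log₁₀(27.732) ≈ 28.86 dB
∠G = 134.89° − 168.12° = -33.23°

Substitute s = j1566:
Numerator: 20(j1566)^2 + 20040(j1566) + 40000 = -49007120 + j31382640
Denominator: (j1566)^2 + 210(j1566) + 2000 = -2450356 + j328860
|N| = √(49007120² + 31382640²) ≈ 5.8194e+07, ∠N ≈ 147.37°
|D| = √(2450356² + 328860²) ≈ 2.4723e+06, ∠D ≈ 172.36°
|G| = 5.8194e+07 / 2.4723e+06 ≈ 23.538
Gain = 20 log₁₀(23.538) ≈ 27.44 dB
∠G = 147.37° − 172.36° = -24.99°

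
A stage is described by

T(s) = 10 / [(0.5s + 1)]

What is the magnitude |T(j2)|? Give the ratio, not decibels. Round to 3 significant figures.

At ω = 2 rad/s:
pole (1 + j2·0.5) = 1 + j1 → |·| ≈ 1.4142, ∠ ≈ 45.00°
|T| = 10 · 1 / (1.4142) ≈ 7.0711

7.07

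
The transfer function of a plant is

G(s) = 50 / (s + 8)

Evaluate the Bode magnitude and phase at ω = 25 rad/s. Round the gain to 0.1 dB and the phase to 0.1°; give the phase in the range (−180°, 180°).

At s = jω = j25:
pole (s+8): 8 + j25 → |·| = √(8²+25²) = √689 ≈ 26.249, ∠ = arctan(25/8) ≈ 72.26°
|G| = 50 / 26.249 ≈ 1.9048
Gain = 20 log₁₀(1.9048) ≈ 5.60 dB
∠G = 0.00° − 72.26° = -72.26°

5.6 dB, -72.3°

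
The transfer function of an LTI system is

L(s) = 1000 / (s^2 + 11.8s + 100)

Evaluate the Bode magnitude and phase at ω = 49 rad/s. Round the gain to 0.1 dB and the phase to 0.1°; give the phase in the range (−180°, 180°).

-7.5 dB, -165.9°

At s = jω = j49:
quadratic: (j49)² + 11.8·j49 + 100 = -2301 + j578.2 → |·| ≈ 2372.5, ∠ ≈ 165.89°
|L| = 1000 / 2372.5 ≈ 0.4215
Gain = 20 log₁₀(0.4215) ≈ -7.50 dB
∠L = 0.00° − 165.89° = -165.89°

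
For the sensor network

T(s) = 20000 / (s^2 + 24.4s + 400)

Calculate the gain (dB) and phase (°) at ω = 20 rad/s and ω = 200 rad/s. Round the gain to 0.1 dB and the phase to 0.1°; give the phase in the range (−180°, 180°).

At s = jω = j20:
quadratic: (j20)² + 24.4·j20 + 400 = 0 + j488 → |·| ≈ 488, ∠ ≈ 90.00°
|T| = 20000 / 488 ≈ 40.984
Gain = 20 log₁₀(40.984) ≈ 32.25 dB
∠T = 0.00° − 90.00° = -90.00°

At s = jω = j200:
quadratic: (j200)² + 24.4·j200 + 400 = -39600 + j4880 → |·| ≈ 39900, ∠ ≈ 172.97°
|T| = 20000 / 39900 ≈ 0.50125
Gain = 20 log₁₀(0.50125) ≈ -6.00 dB
∠T = 0.00° − 172.97° = -172.97°

ω = 20: 32.3 dB, -90.0°; ω = 200: -6.0 dB, -173.0°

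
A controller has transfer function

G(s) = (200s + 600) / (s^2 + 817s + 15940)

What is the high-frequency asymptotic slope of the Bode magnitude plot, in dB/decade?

Each pole contributes −20 dB/decade at high frequency; each zero contributes +20 dB/decade.
Net: 1 zero(s) − 2 pole(s) → -20 dB/decade.

-20 dB/decade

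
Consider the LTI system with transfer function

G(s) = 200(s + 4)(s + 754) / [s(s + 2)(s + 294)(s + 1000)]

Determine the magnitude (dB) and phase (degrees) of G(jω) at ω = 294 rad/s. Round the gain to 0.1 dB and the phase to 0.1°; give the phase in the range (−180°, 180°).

-57.9 dB, -130.5°

At s = jω = j294:
zero (s+4): 4 + j294 → |·| = √(4²+294²) = √86452 ≈ 294.03, ∠ = arctan(294/4) ≈ 89.22°
zero (s+754): 754 + j294 → |·| = √(754²+294²) = √654952 ≈ 809.29, ∠ = arctan(294/754) ≈ 21.30°
pole (s+2): 2 + j294 → |·| = √(2²+294²) = √86440 ≈ 294.01, ∠ = arctan(294/2) ≈ 89.61°
pole (s+294): 294 + j294 → |·| = √(294²+294²) = √172872 ≈ 415.78, ∠ = arctan(294/294) ≈ 45.00°
pole (s+1000): 1000 + j294 → |·| = √(1000²+294²) = √1086436 ≈ 1042.3, ∠ = arctan(294/1000) ≈ 16.38°
pole at origin: |s| = 294, ∠ = 90.00° (in denominator)
|G| = 200 · 2.3796e+05 / 3.746e+10 ≈ 0.0012705
Gain = 20 log₁₀(0.0012705) ≈ -57.92 dB
∠G = 110.52° − 240.99° = -130.47°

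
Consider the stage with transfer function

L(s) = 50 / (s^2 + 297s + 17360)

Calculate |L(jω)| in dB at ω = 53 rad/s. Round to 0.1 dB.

-52.6 dB

Substitute s = j53:
Numerator: 50 = 50 + j0
Denominator: (j53)^2 + 297(j53) + 17360 = 14551 + j15741
|N| = √(50² + 0²) ≈ 50, ∠N ≈ 0.00°
|D| = √(14551² + 15741²) ≈ 21436, ∠D ≈ 47.25°
|L| = 50 / 21436 ≈ 0.0023325
Gain = 20 log₁₀(0.0023325) ≈ -52.64 dB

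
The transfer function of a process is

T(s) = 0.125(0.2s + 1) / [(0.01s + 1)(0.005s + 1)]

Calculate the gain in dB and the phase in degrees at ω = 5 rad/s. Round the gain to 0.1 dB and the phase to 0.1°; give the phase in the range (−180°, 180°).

-15.1 dB, 40.7°

At ω = 5 rad/s:
zero (1 + j5·0.2) = 1 + j1 → |·| ≈ 1.4142, ∠ ≈ 45.00°
pole (1 + j5·0.01) = 1 + j0.05 → |·| ≈ 1.0012, ∠ ≈ 2.86°
pole (1 + j5·0.005) = 1 + j0.025 → |·| ≈ 1.0003, ∠ ≈ 1.43°
|T| = 0.125 · 1.4142 / (1.0012 · 1.0003) ≈ 0.17651
Gain = 20 log₁₀(0.17651) ≈ -15.06 dB
∠T = (45.00°) − (2.86° + 1.43°) = 40.71°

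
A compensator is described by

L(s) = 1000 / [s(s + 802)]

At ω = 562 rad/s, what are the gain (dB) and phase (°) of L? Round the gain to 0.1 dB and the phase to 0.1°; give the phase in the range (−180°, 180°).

-54.8 dB, -125.0°

At s = jω = j562:
pole (s+802): 802 + j562 → |·| = √(802²+562²) = √959048 ≈ 979.31, ∠ = arctan(562/802) ≈ 35.02°
pole at origin: |s| = 562, ∠ = 90.00° (in denominator)
|L| = 1000 / 5.5037e+05 ≈ 0.001817
Gain = 20 log₁₀(0.001817) ≈ -54.81 dB
∠L = 0.00° − 125.02° = -125.02°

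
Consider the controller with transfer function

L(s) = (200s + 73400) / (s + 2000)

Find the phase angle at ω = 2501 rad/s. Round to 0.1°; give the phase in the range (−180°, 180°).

Substitute s = j2501:
Numerator: 200(j2501) + 73400 = 73400 + j500200
Denominator: (j2501) + 2000 = 2000 + j2501
|N| = √(73400² + 500200²) ≈ 5.0556e+05, ∠N ≈ 81.65°
|D| = √(2000² + 2501²) ≈ 3202.3, ∠D ≈ 51.35°
∠L = 81.65° − 51.35° = 30.30°

30.3°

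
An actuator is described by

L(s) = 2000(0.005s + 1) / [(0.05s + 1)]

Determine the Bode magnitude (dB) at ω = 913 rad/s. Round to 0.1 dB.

At ω = 913 rad/s:
zero (1 + j913·0.005) = 1 + j4.565 → |·| ≈ 4.6732, ∠ ≈ 77.64°
pole (1 + j913·0.05) = 1 + j45.65 → |·| ≈ 45.661, ∠ ≈ 88.75°
|L| = 2000 · 4.6732 / (45.661) ≈ 204.69
Gain = 20 log₁₀(204.69) ≈ 46.22 dB

46.2 dB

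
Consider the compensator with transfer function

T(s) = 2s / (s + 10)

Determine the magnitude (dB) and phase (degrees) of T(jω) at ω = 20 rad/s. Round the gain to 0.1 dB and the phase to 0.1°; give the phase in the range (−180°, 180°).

5.1 dB, 26.6°

At s = jω = j20:
zero at origin: s = j20 → |·| = 20, ∠ = 90.00°
pole (s+10): 10 + j20 → |·| = √(10²+20²) = √500 ≈ 22.361, ∠ = arctan(20/10) ≈ 63.43°
|T| = 2 · 20 / 22.361 ≈ 1.7888
Gain = 20 log₁₀(1.7888) ≈ 5.05 dB
∠T = 90.00° − 63.43° = 26.57°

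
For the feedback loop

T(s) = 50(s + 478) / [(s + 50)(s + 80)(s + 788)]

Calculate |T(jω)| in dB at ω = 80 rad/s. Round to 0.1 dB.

At s = jω = j80:
zero (s+478): 478 + j80 → |·| = √(478²+80²) = √234884 ≈ 484.65, ∠ = arctan(80/478) ≈ 9.50°
pole (s+50): 50 + j80 → |·| = √(50²+80²) = √8900 ≈ 94.34, ∠ = arctan(80/50) ≈ 57.99°
pole (s+80): 80 + j80 → |·| = √(80²+80²) = √12800 ≈ 113.14, ∠ = arctan(80/80) ≈ 45.00°
pole (s+788): 788 + j80 → |·| = √(788²+80²) = √627344 ≈ 792.05, ∠ = arctan(80/788) ≈ 5.80°
|T| = 50 · 484.65 / 8.454e+06 ≈ 0.0028664
Gain = 20 log₁₀(0.0028664) ≈ -50.85 dB

-50.9 dB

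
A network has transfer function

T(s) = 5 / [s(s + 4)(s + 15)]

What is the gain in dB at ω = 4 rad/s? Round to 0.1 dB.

At s = jω = j4:
pole (s+4): 4 + j4 → |·| = √(4²+4²) = √32 ≈ 5.6569, ∠ = arctan(4/4) ≈ 45.00°
pole (s+15): 15 + j4 → |·| = √(15²+4²) = √241 ≈ 15.524, ∠ = arctan(4/15) ≈ 14.93°
pole at origin: |s| = 4, ∠ = 90.00° (in denominator)
|T| = 5 / 351.27 ≈ 0.014234
Gain = 20 log₁₀(0.014234) ≈ -36.93 dB

-36.9 dB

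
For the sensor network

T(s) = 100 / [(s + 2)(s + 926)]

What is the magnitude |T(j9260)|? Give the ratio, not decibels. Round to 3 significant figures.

At s = jω = j9260:
pole (s+2): 2 + j9260 → |·| = √(2²+9260²) = √85747604 ≈ 9260, ∠ = arctan(9260/2) ≈ 89.99°
pole (s+926): 926 + j9260 → |·| = √(926²+9260²) = √86605076 ≈ 9306.2, ∠ = arctan(9260/926) ≈ 84.29°
|T| = 100 / 8.6175e+07 ≈ 1.1604e-06

1.16e-06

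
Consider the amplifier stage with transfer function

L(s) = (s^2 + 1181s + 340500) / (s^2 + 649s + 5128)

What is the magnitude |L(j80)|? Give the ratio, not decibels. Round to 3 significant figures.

6.69

Substitute s = j80:
Numerator: (j80)^2 + 1181(j80) + 340500 = 334100 + j94480
Denominator: (j80)^2 + 649(j80) + 5128 = -1272 + j51920
|N| = √(334100² + 94480²) ≈ 3.472e+05, ∠N ≈ 15.79°
|D| = √(1272² + 51920²) ≈ 51936, ∠D ≈ 91.40°
|L| = 3.472e+05 / 51936 ≈ 6.6852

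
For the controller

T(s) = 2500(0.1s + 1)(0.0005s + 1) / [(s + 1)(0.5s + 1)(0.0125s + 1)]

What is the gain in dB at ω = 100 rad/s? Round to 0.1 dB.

At ω = 100 rad/s:
zero (1 + j100·0.1) = 1 + j10 → |·| ≈ 10.05, ∠ ≈ 84.29°
zero (1 + j100·0.0005) = 1 + j0.05 → |·| ≈ 1.0012, ∠ ≈ 2.86°
pole (1 + j100·1) = 1 + j100 → |·| ≈ 100, ∠ ≈ 89.43°
pole (1 + j100·0.5) = 1 + j50 → |·| ≈ 50.01, ∠ ≈ 88.85°
pole (1 + j100·0.0125) = 1 + j1.25 → |·| ≈ 1.6008, ∠ ≈ 51.34°
|T| = 2500 · 10.05 · 1.0012 / (100 · 50.01 · 1.6008) ≈ 3.1422
Gain = 20 log₁₀(3.1422) ≈ 9.94 dB

9.9 dB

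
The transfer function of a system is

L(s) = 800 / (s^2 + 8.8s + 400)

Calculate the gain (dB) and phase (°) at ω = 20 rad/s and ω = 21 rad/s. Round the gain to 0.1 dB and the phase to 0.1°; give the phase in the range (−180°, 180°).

ω = 20: 13.2 dB, -90.0°; ω = 21: 12.5 dB, -102.5°

At s = jω = j20:
quadratic: (j20)² + 8.8·j20 + 400 = 0 + j176 → |·| ≈ 176, ∠ ≈ 90.00°
|L| = 800 / 176 ≈ 4.5455
Gain = 20 log₁₀(4.5455) ≈ 13.15 dB
∠L = 0.00° − 90.00° = -90.00°

At s = jω = j21:
quadratic: (j21)² + 8.8·j21 + 400 = -41 + j184.8 → |·| ≈ 189.29, ∠ ≈ 102.51°
|L| = 800 / 189.29 ≈ 4.2263
Gain = 20 log₁₀(4.2263) ≈ 12.52 dB
∠L = 0.00° − 102.51° = -102.51°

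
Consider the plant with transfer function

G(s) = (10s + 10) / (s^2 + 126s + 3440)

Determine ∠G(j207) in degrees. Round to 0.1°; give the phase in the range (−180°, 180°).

-56.8°

Substitute s = j207:
Numerator: 10(j207) + 10 = 10 + j2070
Denominator: (j207)^2 + 126(j207) + 3440 = -39409 + j26082
|N| = √(10² + 2070²) ≈ 2070, ∠N ≈ 89.72°
|D| = √(39409² + 26082²) ≈ 47258, ∠D ≈ 146.50°
∠G = 89.72° − 146.50° = -56.78°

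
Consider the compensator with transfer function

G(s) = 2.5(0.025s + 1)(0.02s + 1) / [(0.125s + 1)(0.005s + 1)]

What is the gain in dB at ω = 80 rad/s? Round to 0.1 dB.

At ω = 80 rad/s:
zero (1 + j80·0.025) = 1 + j2 → |·| ≈ 2.2361, ∠ ≈ 63.43°
zero (1 + j80·0.02) = 1 + j1.6 → |·| ≈ 1.8868, ∠ ≈ 57.99°
pole (1 + j80·0.125) = 1 + j10 → |·| ≈ 10.05, ∠ ≈ 84.29°
pole (1 + j80·0.005) = 1 + j0.4 → |·| ≈ 1.077, ∠ ≈ 21.80°
|G| = 2.5 · 2.2361 · 1.8868 / (10.05 · 1.077) ≈ 0.97449
Gain = 20 log₁₀(0.97449) ≈ -0.22 dB

-0.2 dB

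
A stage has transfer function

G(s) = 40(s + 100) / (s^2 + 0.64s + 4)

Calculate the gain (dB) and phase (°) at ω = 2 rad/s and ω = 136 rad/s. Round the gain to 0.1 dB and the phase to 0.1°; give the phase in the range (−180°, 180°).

ω = 2: 69.9 dB, -88.9°; ω = 136: -8.8 dB, -126.1°

At s = jω = j2:
zero (s+100): 100 + j2 → |·| = √(100²+2²) = √10004 ≈ 100.02, ∠ = arctan(2/100) ≈ 1.15°
quadratic: (j2)² + 0.64·j2 + 4 = 0 + j1.28 → |·| ≈ 1.28, ∠ ≈ 90.00°
|G| = 40 · 100.02 / 1.28 ≈ 3125.6
Gain = 20 log₁₀(3125.6) ≈ 69.90 dB
∠G = 1.15° − 90.00° = -88.85°

At s = jω = j136:
zero (s+100): 100 + j136 → |·| = √(100²+136²) = √28496 ≈ 168.81, ∠ = arctan(136/100) ≈ 53.67°
quadratic: (j136)² + 0.64·j136 + 4 = -18492 + j87.04 → |·| ≈ 18492, ∠ ≈ 179.73°
|G| = 40 · 168.81 / 18492 ≈ 0.36515
Gain = 20 log₁₀(0.36515) ≈ -8.75 dB
∠G = 53.67° − 179.73° = -126.06°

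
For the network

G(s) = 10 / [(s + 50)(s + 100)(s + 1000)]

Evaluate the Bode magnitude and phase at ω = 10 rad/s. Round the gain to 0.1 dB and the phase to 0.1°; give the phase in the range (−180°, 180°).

At s = jω = j10:
pole (s+50): 50 + j10 → |·| = √(50²+10²) = √2600 ≈ 50.99, ∠ = arctan(10/50) ≈ 11.31°
pole (s+100): 100 + j10 → |·| = √(100²+10²) = √10100 ≈ 100.5, ∠ = arctan(10/100) ≈ 5.71°
pole (s+1000): 1000 + j10 → |·| = √(1000²+10²) = √1000100 ≈ 1000, ∠ = arctan(10/1000) ≈ 0.57°
|G| = 10 / 5.1245e+06 ≈ 1.9514e-06
Gain = 20 log₁₀(1.9514e-06) ≈ -114.19 dB
∠G = 0.00° − 17.59° = -17.59°

-114.2 dB, -17.6°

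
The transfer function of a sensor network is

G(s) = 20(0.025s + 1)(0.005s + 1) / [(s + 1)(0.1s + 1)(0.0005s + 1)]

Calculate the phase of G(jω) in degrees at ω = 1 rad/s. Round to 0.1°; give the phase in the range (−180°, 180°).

-49.0°

At ω = 1 rad/s:
zero (1 + j1·0.025) = 1 + j0.025 → |·| ≈ 1.0003, ∠ ≈ 1.43°
zero (1 + j1·0.005) = 1 + j0.005 → |·| ≈ 1, ∠ ≈ 0.29°
pole (1 + j1·1) = 1 + j1 → |·| ≈ 1.4142, ∠ ≈ 45.00°
pole (1 + j1·0.1) = 1 + j0.1 → |·| ≈ 1.005, ∠ ≈ 5.71°
pole (1 + j1·0.0005) = 1 + j0.0005 → |·| ≈ 1, ∠ ≈ 0.03°
∠G = (1.43° + 0.29°) − (45.00° + 5.71° + 0.03°) = -49.02°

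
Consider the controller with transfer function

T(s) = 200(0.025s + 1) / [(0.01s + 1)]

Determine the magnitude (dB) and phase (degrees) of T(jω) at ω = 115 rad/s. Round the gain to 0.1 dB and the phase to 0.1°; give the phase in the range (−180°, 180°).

At ω = 115 rad/s:
zero (1 + j115·0.025) = 1 + j2.875 → |·| ≈ 3.0439, ∠ ≈ 70.82°
pole (1 + j115·0.01) = 1 + j1.15 → |·| ≈ 1.524, ∠ ≈ 48.99°
|T| = 200 · 3.0439 / (1.524) ≈ 399.46
Gain = 20 log₁₀(399.46) ≈ 52.03 dB
∠T = (70.82°) − (48.99°) = 21.83°

52.0 dB, 21.8°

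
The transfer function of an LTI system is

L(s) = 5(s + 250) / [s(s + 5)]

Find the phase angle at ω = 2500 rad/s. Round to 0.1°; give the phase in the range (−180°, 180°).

At s = jω = j2500:
zero (s+250): 250 + j2500 → |·| = √(250²+2500²) = √6312500 ≈ 2512.5, ∠ = arctan(2500/250) ≈ 84.29°
pole (s+5): 5 + j2500 → |·| = √(5²+2500²) = √6250025 ≈ 2500, ∠ = arctan(2500/5) ≈ 89.89°
pole at origin: |s| = 2500, ∠ = 90.00° (in denominator)
∠L = 84.29° − 179.89° = -95.60°

-95.6°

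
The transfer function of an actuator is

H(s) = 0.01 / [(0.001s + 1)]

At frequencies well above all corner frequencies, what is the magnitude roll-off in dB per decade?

-20 dB/decade

Each pole contributes −20 dB/decade at high frequency; each zero contributes +20 dB/decade.
Net: 0 zero(s) − 1 pole(s) → -20 dB/decade.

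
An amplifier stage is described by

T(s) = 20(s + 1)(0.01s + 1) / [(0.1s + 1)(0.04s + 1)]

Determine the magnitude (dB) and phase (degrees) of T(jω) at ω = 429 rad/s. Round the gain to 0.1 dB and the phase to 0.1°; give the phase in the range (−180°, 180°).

34.2 dB, -8.6°

At ω = 429 rad/s:
zero (1 + j429·1) = 1 + j429 → |·| ≈ 429, ∠ ≈ 89.87°
zero (1 + j429·0.01) = 1 + j4.29 → |·| ≈ 4.405, ∠ ≈ 76.88°
pole (1 + j429·0.1) = 1 + j42.9 → |·| ≈ 42.912, ∠ ≈ 88.66°
pole (1 + j429·0.04) = 1 + j17.16 → |·| ≈ 17.189, ∠ ≈ 86.66°
|T| = 20 · 429 · 4.405 / (42.912 · 17.189) ≈ 51.239
Gain = 20 log₁₀(51.239) ≈ 34.19 dB
∠T = (89.87° + 76.88°) − (88.66° + 86.66°) = -8.57°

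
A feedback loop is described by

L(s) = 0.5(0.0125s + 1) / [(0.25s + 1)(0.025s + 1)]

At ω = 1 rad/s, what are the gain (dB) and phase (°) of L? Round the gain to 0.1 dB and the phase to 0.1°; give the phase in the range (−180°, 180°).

At ω = 1 rad/s:
zero (1 + j1·0.0125) = 1 + j0.0125 → |·| ≈ 1.0001, ∠ ≈ 0.72°
pole (1 + j1·0.25) = 1 + j0.25 → |·| ≈ 1.0308, ∠ ≈ 14.04°
pole (1 + j1·0.025) = 1 + j0.025 → |·| ≈ 1.0003, ∠ ≈ 1.43°
|L| = 0.5 · 1.0001 / (1.0308 · 1.0003) ≈ 0.48496
Gain = 20 log₁₀(0.48496) ≈ -6.29 dB
∠L = (0.72°) − (14.04° + 1.43°) = -14.75°

-6.3 dB, -14.8°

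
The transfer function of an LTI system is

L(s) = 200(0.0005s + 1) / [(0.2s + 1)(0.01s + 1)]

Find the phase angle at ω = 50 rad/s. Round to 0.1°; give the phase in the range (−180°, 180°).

-109.4°

At ω = 50 rad/s:
zero (1 + j50·0.0005) = 1 + j0.025 → |·| ≈ 1.0003, ∠ ≈ 1.43°
pole (1 + j50·0.2) = 1 + j10 → |·| ≈ 10.05, ∠ ≈ 84.29°
pole (1 + j50·0.01) = 1 + j0.5 → |·| ≈ 1.118, ∠ ≈ 26.57°
∠L = (1.43°) − (84.29° + 26.57°) = -109.43°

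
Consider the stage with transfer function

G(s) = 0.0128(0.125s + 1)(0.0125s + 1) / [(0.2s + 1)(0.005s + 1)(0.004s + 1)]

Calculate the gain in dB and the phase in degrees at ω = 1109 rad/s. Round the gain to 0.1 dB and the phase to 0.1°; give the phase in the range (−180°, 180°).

At ω = 1109 rad/s:
zero (1 + j1109·0.125) = 1 + j138.625 → |·| ≈ 138.63, ∠ ≈ 89.59°
zero (1 + j1109·0.0125) = 1 + j13.8625 → |·| ≈ 13.899, ∠ ≈ 85.87°
pole (1 + j1109·0.2) = 1 + j221.8 → |·| ≈ 221.8, ∠ ≈ 89.74°
pole (1 + j1109·0.005) = 1 + j5.545 → |·| ≈ 5.6344, ∠ ≈ 79.78°
pole (1 + j1109·0.004) = 1 + j4.436 → |·| ≈ 4.5473, ∠ ≈ 77.30°
|G| = 0.0128 · 138.63 · 13.899 / (221.8 · 5.6344 · 4.5473) ≈ 0.00434
Gain = 20 log₁₀(0.00434) ≈ -47.25 dB
∠G = (89.59° + 85.87°) − (89.74° + 79.78° + 77.30°) = -71.36°

-47.3 dB, -71.4°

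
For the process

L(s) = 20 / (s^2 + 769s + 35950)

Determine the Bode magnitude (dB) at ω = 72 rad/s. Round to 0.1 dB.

-70.0 dB

Substitute s = j72:
Numerator: 20 = 20 + j0
Denominator: (j72)^2 + 769(j72) + 35950 = 30766 + j55368
|N| = √(20² + 0²) ≈ 20, ∠N ≈ 0.00°
|D| = √(30766² + 55368²) ≈ 63342, ∠D ≈ 60.94°
|L| = 20 / 63342 ≈ 0.00031575
Gain = 20 log₁₀(0.00031575) ≈ -70.01 dB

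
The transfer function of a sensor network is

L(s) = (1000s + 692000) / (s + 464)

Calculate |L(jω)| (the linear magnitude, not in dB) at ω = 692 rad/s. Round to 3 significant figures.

1.17e+03

Substitute s = j692:
Numerator: 1000(j692) + 692000 = 692000 + j692000
Denominator: (j692) + 464 = 464 + j692
|N| = √(692000² + 692000²) ≈ 9.7864e+05, ∠N ≈ 45.00°
|D| = √(464² + 692²) ≈ 833.16, ∠D ≈ 56.16°
|L| = 9.7864e+05 / 833.16 ≈ 1174.6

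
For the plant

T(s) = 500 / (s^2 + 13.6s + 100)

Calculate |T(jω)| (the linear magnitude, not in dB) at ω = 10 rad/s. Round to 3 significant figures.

3.68

At s = jω = j10:
quadratic: (j10)² + 13.6·j10 + 100 = 0 + j136 → |·| ≈ 136, ∠ ≈ 90.00°
|T| = 500 / 136 ≈ 3.6765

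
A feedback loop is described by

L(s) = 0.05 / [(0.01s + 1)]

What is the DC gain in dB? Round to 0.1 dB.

L(0) = 0.05 · 1 / 1 = 0.05
20 log₁₀(0.05) ≈ -26.02 dB

-26.0 dB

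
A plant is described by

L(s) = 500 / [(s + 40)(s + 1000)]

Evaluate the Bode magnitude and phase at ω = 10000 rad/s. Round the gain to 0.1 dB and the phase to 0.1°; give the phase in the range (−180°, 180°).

-106.1 dB, -174.1°

At s = jω = j10000:
pole (s+40): 40 + j10000 → |·| = √(40²+10000²) = √100001600 ≈ 10000, ∠ = arctan(10000/40) ≈ 89.77°
pole (s+1000): 1000 + j10000 → |·| = √(1000²+10000²) = √101000000 ≈ 10050, ∠ = arctan(10000/1000) ≈ 84.29°
|L| = 500 / 1.005e+08 ≈ 4.9751e-06
Gain = 20 log₁₀(4.9751e-06) ≈ -106.06 dB
∠L = 0.00° − 174.06° = -174.06°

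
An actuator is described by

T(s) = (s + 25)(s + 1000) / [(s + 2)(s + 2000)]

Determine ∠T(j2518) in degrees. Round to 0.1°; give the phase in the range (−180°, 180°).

16.3°

At s = jω = j2518:
zero (s+25): 25 + j2518 → |·| = √(25²+2518²) = √6340949 ≈ 2518.1, ∠ = arctan(2518/25) ≈ 89.43°
zero (s+1000): 1000 + j2518 → |·| = √(1000²+2518²) = √7340324 ≈ 2709.3, ∠ = arctan(2518/1000) ≈ 68.34°
pole (s+2): 2 + j2518 → |·| = √(2²+2518²) = √6340328 ≈ 2518, ∠ = arctan(2518/2) ≈ 89.95°
pole (s+2000): 2000 + j2518 → |·| = √(2000²+2518²) = √10340324 ≈ 3215.6, ∠ = arctan(2518/2000) ≈ 51.54°
∠T = 157.77° − 141.49° = 16.28°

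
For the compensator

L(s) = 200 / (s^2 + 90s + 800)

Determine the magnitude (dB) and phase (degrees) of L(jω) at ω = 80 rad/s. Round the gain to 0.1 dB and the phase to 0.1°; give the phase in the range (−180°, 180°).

Substitute s = j80:
Numerator: 200 = 200 + j0
Denominator: (j80)^2 + 90(j80) + 800 = -5600 + j7200
|N| = √(200² + 0²) ≈ 200, ∠N ≈ 0.00°
|D| = √(5600² + 7200²) ≈ 9121.4, ∠D ≈ 127.87°
|L| = 200 / 9121.4 ≈ 0.021926
Gain = 20 log₁₀(0.021926) ≈ -33.18 dB
∠L = 0.00° − 127.87° = -127.87°

-33.2 dB, -127.9°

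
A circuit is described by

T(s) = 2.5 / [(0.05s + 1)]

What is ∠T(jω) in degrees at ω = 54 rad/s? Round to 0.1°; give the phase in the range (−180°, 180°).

At ω = 54 rad/s:
pole (1 + j54·0.05) = 1 + j2.7 → |·| ≈ 2.8792, ∠ ≈ 69.68°
∠T = (0°) − (69.68°) = -69.68°

-69.7°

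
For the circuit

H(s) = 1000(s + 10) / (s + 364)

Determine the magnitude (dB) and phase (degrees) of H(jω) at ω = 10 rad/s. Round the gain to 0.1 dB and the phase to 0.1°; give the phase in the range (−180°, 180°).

At s = jω = j10:
zero (s+10): 10 + j10 → |·| = √(10²+10²) = √200 ≈ 14.142, ∠ = arctan(10/10) ≈ 45.00°
pole (s+364): 364 + j10 → |·| = √(364²+10²) = √132596 ≈ 364.14, ∠ = arctan(10/364) ≈ 1.57°
|H| = 1000 · 14.142 / 364.14 ≈ 38.837
Gain = 20 log₁₀(38.837) ≈ 31.78 dB
∠H = 45.00° − 1.57° = 43.43°

31.8 dB, 43.4°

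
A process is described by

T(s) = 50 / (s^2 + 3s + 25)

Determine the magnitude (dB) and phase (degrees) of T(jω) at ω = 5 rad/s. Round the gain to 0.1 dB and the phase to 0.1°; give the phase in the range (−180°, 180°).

At s = jω = j5:
quadratic: (j5)² + 3·j5 + 25 = 0 + j15 → |·| ≈ 15, ∠ ≈ 90.00°
|T| = 50 / 15 ≈ 3.3333
Gain = 20 log₁₀(3.3333) ≈ 10.46 dB
∠T = 0.00° − 90.00° = -90.00°

10.5 dB, -90.0°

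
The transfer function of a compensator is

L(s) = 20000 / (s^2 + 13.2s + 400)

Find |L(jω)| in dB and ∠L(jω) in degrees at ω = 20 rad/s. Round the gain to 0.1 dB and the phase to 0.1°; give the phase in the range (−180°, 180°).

37.6 dB, -90.0°

At s = jω = j20:
quadratic: (j20)² + 13.2·j20 + 400 = 0 + j264 → |·| ≈ 264, ∠ ≈ 90.00°
|L| = 20000 / 264 ≈ 75.758
Gain = 20 log₁₀(75.758) ≈ 37.59 dB
∠L = 0.00° − 90.00° = -90.00°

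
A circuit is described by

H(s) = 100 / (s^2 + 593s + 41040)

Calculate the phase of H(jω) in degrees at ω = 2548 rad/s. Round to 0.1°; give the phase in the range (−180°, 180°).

-166.8°

Substitute s = j2548:
Numerator: 100 = 100 + j0
Denominator: (j2548)^2 + 593(j2548) + 41040 = -6451264 + j1510964
|N| = √(100² + 0²) ≈ 100, ∠N ≈ 0.00°
|D| = √(6451264² + 1510964²) ≈ 6.6258e+06, ∠D ≈ 166.82°
∠H = 0.00° − 166.82° = -166.82°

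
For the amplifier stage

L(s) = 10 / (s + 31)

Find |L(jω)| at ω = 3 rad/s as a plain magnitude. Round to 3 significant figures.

0.321

At s = jω = j3:
pole (s+31): 31 + j3 → |·| = √(31²+3²) = √970 ≈ 31.145, ∠ = arctan(3/31) ≈ 5.53°
|L| = 10 / 31.145 ≈ 0.32108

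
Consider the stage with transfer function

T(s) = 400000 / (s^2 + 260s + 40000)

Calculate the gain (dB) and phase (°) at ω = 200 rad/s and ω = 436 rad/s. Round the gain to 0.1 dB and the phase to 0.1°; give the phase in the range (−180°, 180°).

ω = 200: 17.7 dB, -90.0°; ω = 436: 6.6 dB, -142.9°

At s = jω = j200:
quadratic: (j200)² + 260·j200 + 40000 = 0 + j52000 → |·| ≈ 52000, ∠ ≈ 90.00°
|T| = 400000 / 52000 ≈ 7.6923
Gain = 20 log₁₀(7.6923) ≈ 17.72 dB
∠T = 0.00° − 90.00° = -90.00°

At s = jω = j436:
quadratic: (j436)² + 260·j436 + 40000 = -150096 + j113360 → |·| ≈ 1.8809e+05, ∠ ≈ 142.94°
|T| = 400000 / 1.8809e+05 ≈ 2.1266
Gain = 20 log₁₀(2.1266) ≈ 6.55 dB
∠T = 0.00° − 142.94° = -142.94°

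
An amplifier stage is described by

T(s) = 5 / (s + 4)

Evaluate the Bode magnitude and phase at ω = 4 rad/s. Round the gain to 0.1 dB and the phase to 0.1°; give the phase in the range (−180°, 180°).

Substitute s = j4:
Numerator: 5 = 5 + j0
Denominator: (j4) + 4 = 4 + j4
|N| = √(5² + 0²) ≈ 5, ∠N ≈ 0.00°
|D| = √(4² + 4²) ≈ 5.6569, ∠D ≈ 45.00°
|T| = 5 / 5.6569 ≈ 0.88388
Gain = 20 log₁₀(0.88388) ≈ -1.07 dB
∠T = 0.00° − 45.00° = -45.00°

-1.1 dB, -45.0°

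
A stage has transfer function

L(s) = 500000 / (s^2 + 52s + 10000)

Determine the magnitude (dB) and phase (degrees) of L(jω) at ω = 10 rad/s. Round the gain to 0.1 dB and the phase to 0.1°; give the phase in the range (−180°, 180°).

34.1 dB, -3.0°

At s = jω = j10:
quadratic: (j10)² + 52·j10 + 10000 = 9900 + j520 → |·| ≈ 9913.6, ∠ ≈ 3.01°
|L| = 500000 / 9913.6 ≈ 50.436
Gain = 20 log₁₀(50.436) ≈ 34.05 dB
∠L = 0.00° − 3.01° = -3.01°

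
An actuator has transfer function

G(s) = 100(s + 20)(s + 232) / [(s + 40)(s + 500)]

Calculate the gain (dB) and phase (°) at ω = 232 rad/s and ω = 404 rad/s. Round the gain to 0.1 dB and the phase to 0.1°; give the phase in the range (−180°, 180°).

ω = 232: 35.4 dB, 25.0°; ω = 404: 37.2 dB, 24.0°

At s = jω = j232:
zero (s+20): 20 + j232 → |·| = √(20²+232²) = √54224 ≈ 232.86, ∠ = arctan(232/20) ≈ 85.07°
zero (s+232): 232 + j232 → |·| = √(232²+232²) = √107648 ≈ 328.1, ∠ = arctan(232/232) ≈ 45.00°
pole (s+40): 40 + j232 → |·| = √(40²+232²) = √55424 ≈ 235.42, ∠ = arctan(232/40) ≈ 80.22°
pole (s+500): 500 + j232 → |·| = √(500²+232²) = √303824 ≈ 551.2, ∠ = arctan(232/500) ≈ 24.89°
|G| = 100 · 76401 / 1.2976e+05 ≈ 58.879
Gain = 20 log₁₀(58.879) ≈ 35.40 dB
∠G = 130.07° − 105.11° = 24.96°

At s = jω = j404:
zero (s+20): 20 + j404 → |·| = √(20²+404²) = √163616 ≈ 404.49, ∠ = arctan(404/20) ≈ 87.17°
zero (s+232): 232 + j404 → |·| = √(232²+404²) = √217040 ≈ 465.88, ∠ = arctan(404/232) ≈ 60.13°
pole (s+40): 40 + j404 → |·| = √(40²+404²) = √164816 ≈ 405.98, ∠ = arctan(404/40) ≈ 84.35°
pole (s+500): 500 + j404 → |·| = √(500²+404²) = √413216 ≈ 642.82, ∠ = arctan(404/500) ≈ 38.94°
|G| = 100 · 1.8844e+05 / 2.6097e+05 ≈ 72.208
Gain = 20 log₁₀(72.208) ≈ 37.17 dB
∠G = 147.30° − 123.29° = 24.01°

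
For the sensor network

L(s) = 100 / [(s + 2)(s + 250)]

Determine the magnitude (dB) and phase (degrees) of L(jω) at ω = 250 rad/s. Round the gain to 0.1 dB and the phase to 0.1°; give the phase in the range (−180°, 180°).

-58.9 dB, -134.5°

At s = jω = j250:
pole (s+2): 2 + j250 → |·| = √(2²+250²) = √62504 ≈ 250.01, ∠ = arctan(250/2) ≈ 89.54°
pole (s+250): 250 + j250 → |·| = √(250²+250²) = √125000 ≈ 353.55, ∠ = arctan(250/250) ≈ 45.00°
|L| = 100 / 88391 ≈ 0.0011313
Gain = 20 log₁₀(0.0011313) ≈ -58.93 dB
∠L = 0.00° − 134.54° = -134.54°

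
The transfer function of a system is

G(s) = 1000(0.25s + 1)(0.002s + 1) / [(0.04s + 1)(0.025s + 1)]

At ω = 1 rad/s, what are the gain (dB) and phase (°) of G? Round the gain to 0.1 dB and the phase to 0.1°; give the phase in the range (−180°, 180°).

At ω = 1 rad/s:
zero (1 + j1·0.25) = 1 + j0.25 → |·| ≈ 1.0308, ∠ ≈ 14.04°
zero (1 + j1·0.002) = 1 + j0.002 → |·| ≈ 1, ∠ ≈ 0.11°
pole (1 + j1·0.04) = 1 + j0.04 → |·| ≈ 1.0008, ∠ ≈ 2.29°
pole (1 + j1·0.025) = 1 + j0.025 → |·| ≈ 1.0003, ∠ ≈ 1.43°
|G| = 1000 · 1.0308 · 1 / (1.0008 · 1.0003) ≈ 1029.7
Gain = 20 log₁₀(1029.7) ≈ 60.25 dB
∠G = (14.04° + 0.11°) − (2.29° + 1.43°) = 10.43°

60.3 dB, 10.4°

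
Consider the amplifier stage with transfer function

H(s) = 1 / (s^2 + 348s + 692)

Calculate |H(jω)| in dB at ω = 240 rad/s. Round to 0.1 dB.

Substitute s = j240:
Numerator: 1 = 1 + j0
Denominator: (j240)^2 + 348(j240) + 692 = -56908 + j83520
|N| = √(1² + 0²) ≈ 1, ∠N ≈ 0.00°
|D| = √(56908² + 83520²) ≈ 1.0106e+05, ∠D ≈ 124.27°
|H| = 1 / 1.0106e+05 ≈ 9.8951e-06
Gain = 20 log₁₀(9.8951e-06) ≈ -100.09 dB

-100.1 dB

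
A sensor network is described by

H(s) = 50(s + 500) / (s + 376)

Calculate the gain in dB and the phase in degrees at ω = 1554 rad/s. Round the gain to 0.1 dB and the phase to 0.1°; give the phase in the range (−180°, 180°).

At s = jω = j1554:
zero (s+500): 500 + j1554 → |·| = √(500²+1554²) = √2664916 ≈ 1632.5, ∠ = arctan(1554/500) ≈ 72.16°
pole (s+376): 376 + j1554 → |·| = √(376²+1554²) = √2556292 ≈ 1598.8, ∠ = arctan(1554/376) ≈ 76.40°
|H| = 50 · 1632.5 / 1598.8 ≈ 51.054
Gain = 20 log₁₀(51.054) ≈ 34.16 dB
∠H = 72.16° − 76.40° = -4.24°

34.2 dB, -4.2°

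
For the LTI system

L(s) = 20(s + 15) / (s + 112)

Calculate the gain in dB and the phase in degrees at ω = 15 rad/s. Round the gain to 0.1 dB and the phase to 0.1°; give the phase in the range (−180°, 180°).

11.5 dB, 37.4°

At s = jω = j15:
zero (s+15): 15 + j15 → |·| = √(15²+15²) = √450 ≈ 21.213, ∠ = arctan(15/15) ≈ 45.00°
pole (s+112): 112 + j15 → |·| = √(112²+15²) = √12769 ≈ 113, ∠ = arctan(15/112) ≈ 7.63°
|L| = 20 · 21.213 / 113 ≈ 3.7545
Gain = 20 log₁₀(3.7545) ≈ 11.49 dB
∠L = 45.00° − 7.63° = 37.37°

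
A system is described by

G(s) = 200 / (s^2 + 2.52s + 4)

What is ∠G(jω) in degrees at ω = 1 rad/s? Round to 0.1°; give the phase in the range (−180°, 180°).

At s = jω = j1:
quadratic: (j1)² + 2.52·j1 + 4 = 3 + j2.52 → |·| ≈ 3.918, ∠ ≈ 40.03°
∠G = 0.00° − 40.03° = -40.03°

-40.0°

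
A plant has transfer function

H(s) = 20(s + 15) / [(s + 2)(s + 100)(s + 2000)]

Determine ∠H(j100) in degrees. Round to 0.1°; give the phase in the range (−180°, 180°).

At s = jω = j100:
zero (s+15): 15 + j100 → |·| = √(15²+100²) = √10225 ≈ 101.12, ∠ = arctan(100/15) ≈ 81.47°
pole (s+2): 2 + j100 → |·| = √(2²+100²) = √10004 ≈ 100.02, ∠ = arctan(100/2) ≈ 88.85°
pole (s+100): 100 + j100 → |·| = √(100²+100²) = √20000 ≈ 141.42, ∠ = arctan(100/100) ≈ 45.00°
pole (s+2000): 2000 + j100 → |·| = √(2000²+100²) = √4010000 ≈ 2002.5, ∠ = arctan(100/2000) ≈ 2.86°
∠H = 81.47° − 136.71° = -55.24°

-55.2°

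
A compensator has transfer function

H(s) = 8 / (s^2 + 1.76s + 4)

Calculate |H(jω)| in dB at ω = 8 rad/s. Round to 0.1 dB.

-17.7 dB

At s = jω = j8:
quadratic: (j8)² + 1.76·j8 + 4 = -60 + j14.08 → |·| ≈ 61.63, ∠ ≈ 166.79°
|H| = 8 / 61.63 ≈ 0.12981
Gain = 20 log₁₀(0.12981) ≈ -17.73 dB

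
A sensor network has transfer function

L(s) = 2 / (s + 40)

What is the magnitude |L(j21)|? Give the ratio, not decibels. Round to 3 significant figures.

0.0443

At s = jω = j21:
pole (s+40): 40 + j21 → |·| = √(40²+21²) = √2041 ≈ 45.177, ∠ = arctan(21/40) ≈ 27.70°
|L| = 2 / 45.177 ≈ 0.04427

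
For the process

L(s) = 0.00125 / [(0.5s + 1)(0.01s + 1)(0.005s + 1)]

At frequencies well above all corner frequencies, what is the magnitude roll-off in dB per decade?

-60 dB/decade

Each pole contributes −20 dB/decade at high frequency; each zero contributes +20 dB/decade.
Net: 0 zero(s) − 3 pole(s) → -60 dB/decade.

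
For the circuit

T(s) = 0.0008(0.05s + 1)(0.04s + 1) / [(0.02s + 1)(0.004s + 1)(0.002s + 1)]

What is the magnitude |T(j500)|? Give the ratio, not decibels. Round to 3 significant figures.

0.0126

At ω = 500 rad/s:
zero (1 + j500·0.05) = 1 + j25 → |·| ≈ 25.02, ∠ ≈ 87.71°
zero (1 + j500·0.04) = 1 + j20 → |·| ≈ 20.025, ∠ ≈ 87.14°
pole (1 + j500·0.02) = 1 + j10 → |·| ≈ 10.05, ∠ ≈ 84.29°
pole (1 + j500·0.004) = 1 + j2 → |·| ≈ 2.2361, ∠ ≈ 63.43°
pole (1 + j500·0.002) = 1 + j1 → |·| ≈ 1.4142, ∠ ≈ 45.00°
|T| = 0.0008 · 25.02 · 20.025 / (10.05 · 2.2361 · 1.4142) ≈ 0.012612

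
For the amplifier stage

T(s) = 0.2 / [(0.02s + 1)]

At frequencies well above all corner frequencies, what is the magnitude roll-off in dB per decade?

Each pole contributes −20 dB/decade at high frequency; each zero contributes +20 dB/decade.
Net: 0 zero(s) − 1 pole(s) → -20 dB/decade.

-20 dB/decade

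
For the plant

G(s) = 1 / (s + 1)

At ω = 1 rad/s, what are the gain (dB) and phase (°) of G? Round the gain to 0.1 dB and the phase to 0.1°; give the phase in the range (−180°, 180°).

At s = jω = j1:
pole (s+1): 1 + j1 → |·| = √(1²+1²) = √2 ≈ 1.4142, ∠ = arctan(1/1) ≈ 45.00°
|G| = 1 / 1.4142 ≈ 0.70711
Gain = 20 log₁₀(0.70711) ≈ -3.01 dB
∠G = 0.00° − 45.00° = -45.00°

-3.0 dB, -45.0°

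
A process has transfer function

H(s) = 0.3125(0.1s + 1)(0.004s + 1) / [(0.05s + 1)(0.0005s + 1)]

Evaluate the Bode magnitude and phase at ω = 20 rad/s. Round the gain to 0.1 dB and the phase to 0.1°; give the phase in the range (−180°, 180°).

At ω = 20 rad/s:
zero (1 + j20·0.1) = 1 + j2 → |·| ≈ 2.2361, ∠ ≈ 63.43°
zero (1 + j20·0.004) = 1 + j0.08 → |·| ≈ 1.0032, ∠ ≈ 4.57°
pole (1 + j20·0.05) = 1 + j1 → |·| ≈ 1.4142, ∠ ≈ 45.00°
pole (1 + j20·0.0005) = 1 + j0.01 → |·| ≈ 1, ∠ ≈ 0.57°
|H| = 0.3125 · 2.2361 · 1.0032 / (1.4142 · 1) ≈ 0.4957
Gain = 20 log₁₀(0.4957) ≈ -6.10 dB
∠H = (63.43° + 4.57°) − (45.00° + 0.57°) = 22.43°

-6.1 dB, 22.4°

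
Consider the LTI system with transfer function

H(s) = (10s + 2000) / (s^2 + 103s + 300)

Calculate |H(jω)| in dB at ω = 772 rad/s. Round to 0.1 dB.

Substitute s = j772:
Numerator: 10(j772) + 2000 = 2000 + j7720
Denominator: (j772)^2 + 103(j772) + 300 = -595684 + j79516
|N| = √(2000² + 7720²) ≈ 7974.9, ∠N ≈ 75.48°
|D| = √(595684² + 79516²) ≈ 6.0097e+05, ∠D ≈ 172.40°
|H| = 7974.9 / 6.0097e+05 ≈ 0.01327
Gain = 20 log₁₀(0.01327) ≈ -37.54 dB

-37.5 dB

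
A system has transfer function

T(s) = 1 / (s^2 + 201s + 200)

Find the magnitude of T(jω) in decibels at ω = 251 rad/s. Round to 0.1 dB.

Substitute s = j251:
Numerator: 1 = 1 + j0
Denominator: (j251)^2 + 201(j251) + 200 = -62801 + j50451
|N| = √(1² + 0²) ≈ 1, ∠N ≈ 0.00°
|D| = √(62801² + 50451²) ≈ 80556, ∠D ≈ 141.22°
|T| = 1 / 80556 ≈ 1.2414e-05
Gain = 20 log₁₀(1.2414e-05) ≈ -98.12 dB

-98.1 dB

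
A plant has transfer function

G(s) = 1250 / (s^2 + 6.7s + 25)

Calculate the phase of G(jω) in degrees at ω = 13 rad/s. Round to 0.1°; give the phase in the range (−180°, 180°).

-148.8°

At s = jω = j13:
quadratic: (j13)² + 6.7·j13 + 25 = -144 + j87.1 → |·| ≈ 168.29, ∠ ≈ 148.83°
∠G = 0.00° − 148.83° = -148.83°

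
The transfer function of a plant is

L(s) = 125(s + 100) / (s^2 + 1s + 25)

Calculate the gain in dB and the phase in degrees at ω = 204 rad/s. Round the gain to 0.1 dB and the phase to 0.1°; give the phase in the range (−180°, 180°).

At s = jω = j204:
zero (s+100): 100 + j204 → |·| = √(100²+204²) = √51616 ≈ 227.19, ∠ = arctan(204/100) ≈ 63.89°
quadratic: (j204)² + 1·j204 + 25 = -41591 + j204 → |·| ≈ 41592, ∠ ≈ 179.72°
|L| = 125 · 227.19 / 41592 ≈ 0.68279
Gain = 20 log₁₀(0.68279) ≈ -3.31 dB
∠L = 63.89° − 179.72° = -115.83°

-3.3 dB, -115.8°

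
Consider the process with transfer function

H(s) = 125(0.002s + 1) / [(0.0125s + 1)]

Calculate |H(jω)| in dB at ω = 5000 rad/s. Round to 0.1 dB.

At ω = 5000 rad/s:
zero (1 + j5000·0.002) = 1 + j10 → |·| ≈ 10.05, ∠ ≈ 84.29°
pole (1 + j5000·0.0125) = 1 + j62.5 → |·| ≈ 62.508, ∠ ≈ 89.08°
|H| = 125 · 10.05 / (62.508) ≈ 20.097
Gain = 20 log₁₀(20.097) ≈ 26.06 dB

26.1 dB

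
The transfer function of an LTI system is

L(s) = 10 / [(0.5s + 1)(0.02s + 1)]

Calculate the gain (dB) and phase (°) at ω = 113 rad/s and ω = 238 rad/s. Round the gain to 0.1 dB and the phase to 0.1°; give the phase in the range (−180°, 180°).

ω = 113: -22.9 dB, -155.1°; ω = 238: -35.3 dB, -167.7°

At ω = 113 rad/s:
pole (1 + j113·0.5) = 1 + j56.5 → |·| ≈ 56.509, ∠ ≈ 88.99°
pole (1 + j113·0.02) = 1 + j2.26 → |·| ≈ 2.4714, ∠ ≈ 66.13°
|L| = 10 · 1 / (56.509 · 2.4714) ≈ 0.071604
Gain = 20 log₁₀(0.071604) ≈ -22.90 dB
∠L = (0°) − (88.99° + 66.13°) = -155.12°

At ω = 238 rad/s:
pole (1 + j238·0.5) = 1 + j119 → |·| ≈ 119, ∠ ≈ 89.52°
pole (1 + j238·0.02) = 1 + j4.76 → |·| ≈ 4.8639, ∠ ≈ 78.14°
|L| = 10 · 1 / (119 · 4.8639) ≈ 0.017277
Gain = 20 log₁₀(0.017277) ≈ -35.25 dB
∠L = (0°) − (89.52° + 78.14°) = -167.66°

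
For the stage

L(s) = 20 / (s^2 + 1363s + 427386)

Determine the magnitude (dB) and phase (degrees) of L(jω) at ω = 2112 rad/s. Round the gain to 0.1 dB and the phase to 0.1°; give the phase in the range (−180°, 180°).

Substitute s = j2112:
Numerator: 20 = 20 + j0
Denominator: (j2112)^2 + 1363(j2112) + 427386 = -4033158 + j2878656
|N| = √(20² + 0²) ≈ 20, ∠N ≈ 0.00°
|D| = √(4033158² + 2878656²) ≈ 4.9551e+06, ∠D ≈ 144.48°
|L| = 20 / 4.9551e+06 ≈ 4.0362e-06
Gain = 20 log₁₀(4.0362e-06) ≈ -107.88 dB
∠L = 0.00° − 144.48° = -144.48°

-107.9 dB, -144.5°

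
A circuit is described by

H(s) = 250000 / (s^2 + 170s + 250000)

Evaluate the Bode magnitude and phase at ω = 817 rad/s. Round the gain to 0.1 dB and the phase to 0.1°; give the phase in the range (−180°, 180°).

-4.9 dB, -161.6°

At s = jω = j817:
quadratic: (j817)² + 170·j817 + 250000 = -417489 + j138890 → |·| ≈ 4.3999e+05, ∠ ≈ 161.60°
|H| = 250000 / 4.3999e+05 ≈ 0.56819
Gain = 20 log₁₀(0.56819) ≈ -4.91 dB
∠H = 0.00° − 161.60° = -161.60°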